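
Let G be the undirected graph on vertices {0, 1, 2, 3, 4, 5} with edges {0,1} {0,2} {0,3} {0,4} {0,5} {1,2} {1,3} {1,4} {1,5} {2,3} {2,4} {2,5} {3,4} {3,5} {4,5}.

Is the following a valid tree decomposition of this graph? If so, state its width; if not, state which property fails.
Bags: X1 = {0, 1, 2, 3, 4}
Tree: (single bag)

No — vertex 5 appears in no bag.

A tree decomposition must satisfy three properties: every vertex lies in some bag; for every edge, both endpoints lie together in some bag; and for every vertex, the bags containing it form a connected subtree. Here vertex 5 appears in no bag, so the decomposition is invalid.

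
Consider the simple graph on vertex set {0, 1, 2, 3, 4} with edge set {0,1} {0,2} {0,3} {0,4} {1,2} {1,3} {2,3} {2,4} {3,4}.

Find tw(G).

3

A width-3 tree decomposition is:
Bags: B1 = {0, 1, 2, 3}  B2 = {0, 2, 3, 4}
Tree: B1–B2
The largest bag has 4 vertices, giving width 3; this decomposition certifies tw(G) ≤ 3. Conversely, {0, 1, 2, 3} is a clique of size 4, and the vertices of any clique must share a bag in every tree decomposition; so some bag has ≥ 4 vertices and tw(G) ≥ 3. The upper and lower bounds meet at 3, so that is the treewidth.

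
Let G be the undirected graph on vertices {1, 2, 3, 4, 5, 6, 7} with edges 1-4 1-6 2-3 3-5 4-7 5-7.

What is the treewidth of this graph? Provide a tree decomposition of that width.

Every bag has size at most 2, so the width is 2 − 1 = 1 and tw(G) ≤ 1. Any graph with an edge has treewidth ≥ 1, and G has the edge 2–3. Combining the bounds, tw(G) = 1.

Treewidth 1.
One such decomposition:
Bags: B1 = {2, 3}  B2 = {3, 5}  B3 = {5, 7}  B4 = {4, 7}  B5 = {1, 4}  B6 = {1, 6}
Tree: B1–B2, B2–B3, B3–B4, B4–B5, B5–B6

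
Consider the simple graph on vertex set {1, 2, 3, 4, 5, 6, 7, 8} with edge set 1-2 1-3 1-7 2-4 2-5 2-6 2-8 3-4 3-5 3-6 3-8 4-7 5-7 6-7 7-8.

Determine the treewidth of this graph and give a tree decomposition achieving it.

Treewidth 3.
One optimal decomposition is:
Bags: B1 = {1, 2, 3, 7}  B2 = {2, 3, 6, 7}  B3 = {2, 3, 7, 8}  B4 = {2, 3, 5, 7}  B5 = {2, 3, 4, 7}
Tree: B1–B2, B2–B3, B3–B4, B4–B5

The largest bag has 4 vertices, giving width 3; this decomposition certifies tw(G) ≤ 3. For the lower bound: the 4 vertex sets {1,7}, {3,6}, {2}, {8} are disjoint, each induces a connected subgraph, and every pair is joined by at least one edge of G. Contracting each set to a single vertex therefore yields K_{4} as a minor, and since treewidth is minor-monotone, tw(G) ≥ tw(K_{4}) = 3. Combining the bounds, tw(G) = 3.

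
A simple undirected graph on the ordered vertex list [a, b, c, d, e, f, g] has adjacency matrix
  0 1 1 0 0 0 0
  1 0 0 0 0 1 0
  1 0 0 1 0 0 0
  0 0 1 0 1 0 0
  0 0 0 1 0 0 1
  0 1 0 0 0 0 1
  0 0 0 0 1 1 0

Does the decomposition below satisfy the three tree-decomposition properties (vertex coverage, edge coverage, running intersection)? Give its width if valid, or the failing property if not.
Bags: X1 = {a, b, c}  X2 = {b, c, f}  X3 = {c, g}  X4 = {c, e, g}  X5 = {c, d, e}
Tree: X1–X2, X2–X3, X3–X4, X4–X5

No — edge (f,g) lies in no bag.

A tree decomposition must satisfy three properties: every vertex lies in some bag; for every edge, both endpoints lie together in some bag; and for every vertex, the bags containing it form a connected subtree. Here edge (f,g) lies in no bag, so the decomposition is invalid.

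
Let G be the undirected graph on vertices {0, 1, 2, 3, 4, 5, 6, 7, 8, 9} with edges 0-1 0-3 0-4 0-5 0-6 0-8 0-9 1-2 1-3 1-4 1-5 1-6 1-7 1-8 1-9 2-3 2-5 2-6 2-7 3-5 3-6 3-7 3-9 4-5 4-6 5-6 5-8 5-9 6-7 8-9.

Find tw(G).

4

A width-4 tree decomposition is:
Bags: B1 = {0, 1, 3, 5, 6}  B2 = {0, 1, 3, 5, 9}  B3 = {0, 1, 4, 5, 6}  B4 = {1, 2, 3, 5, 6}  B5 = {1, 2, 3, 6, 7}  B6 = {0, 1, 5, 8, 9}
Tree: B1–B2, B1–B3, B1–B4, B4–B5, B2–B6
The largest bag has 5 vertices, giving width 4; this decomposition certifies tw(G) ≤ 4. Conversely, {0, 1, 5, 8, 9} is a clique of size 5, and the vertices of any clique must share a bag in every tree decomposition; so some bag has ≥ 5 vertices and tw(G) ≥ 4. Combining the bounds, tw(G) = 4.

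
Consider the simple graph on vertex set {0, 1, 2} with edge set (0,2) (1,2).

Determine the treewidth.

A width-1 tree decomposition is:
Bags: B1 = {0, 2}  B2 = {1, 2}
Tree: B1–B2
Each bag holds 2 vertices, so the decomposition has width 1, which upper-bounds the treewidth. Any graph with an edge has treewidth ≥ 1, and G has the edge 0–2. The upper and lower bounds meet at 1, so that is the treewidth.

1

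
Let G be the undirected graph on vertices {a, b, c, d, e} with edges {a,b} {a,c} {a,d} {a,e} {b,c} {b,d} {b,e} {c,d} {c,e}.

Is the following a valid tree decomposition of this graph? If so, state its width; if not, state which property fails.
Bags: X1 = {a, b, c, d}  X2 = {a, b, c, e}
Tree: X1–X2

Yes; width 3.

Checking the three conditions: (i) the bags cover all of {a, b, c, d, e}; (ii) for each edge, some bag contains both endpoints; (iii) the bags containing any fixed vertex form a subtree. All hold, so the decomposition is valid with width 4 − 1 = 3.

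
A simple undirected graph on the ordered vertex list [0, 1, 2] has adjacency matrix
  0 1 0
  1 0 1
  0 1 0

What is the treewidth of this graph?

1

A width-1 tree decomposition is:
Bags: B1 = {1, 2}  B2 = {0, 1}
Tree: B1–B2
Each bag holds 2 vertices, so the decomposition has width 1, which upper-bounds the treewidth. Any graph with an edge has treewidth ≥ 1, and G has the edge 2–1. Therefore the treewidth is 1.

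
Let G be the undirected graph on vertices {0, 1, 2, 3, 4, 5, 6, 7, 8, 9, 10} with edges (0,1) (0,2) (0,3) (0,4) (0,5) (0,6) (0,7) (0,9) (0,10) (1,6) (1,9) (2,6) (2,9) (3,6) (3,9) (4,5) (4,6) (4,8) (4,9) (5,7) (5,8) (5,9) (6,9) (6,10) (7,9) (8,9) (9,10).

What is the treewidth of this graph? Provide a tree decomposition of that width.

Every bag has size at most 4, so the width is 4 − 1 = 3 and tw(G) ≤ 3. On the other hand G contains the 4-clique {0, 4, 5, 9}. A clique must lie in a single bag of any decomposition, so no decomposition can have width below 3. Therefore the treewidth is 3.

Treewidth 3.
Bags: B1 = {0, 4, 6, 9}  B2 = {0, 4, 5, 9}  B3 = {0, 1, 6, 9}  B4 = {0, 3, 6, 9}  B5 = {0, 6, 9, 10}  B6 = {4, 5, 8, 9}  B7 = {0, 5, 7, 9}  B8 = {0, 2, 6, 9}
Tree: B1–B2, B1–B3, B1–B4, B3–B5, B2–B6, B2–B7, B4–B8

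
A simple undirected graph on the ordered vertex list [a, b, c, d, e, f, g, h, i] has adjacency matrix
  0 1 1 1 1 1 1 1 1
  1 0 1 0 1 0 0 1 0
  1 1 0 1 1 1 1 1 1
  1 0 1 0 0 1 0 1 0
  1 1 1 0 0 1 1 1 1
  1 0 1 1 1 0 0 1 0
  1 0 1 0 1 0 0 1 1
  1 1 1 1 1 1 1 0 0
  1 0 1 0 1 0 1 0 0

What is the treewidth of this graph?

4

A width-4 tree decomposition is:
Bags: B1 = {a, c, e, g, h}  B2 = {a, c, e, f, h}  B3 = {a, b, c, e, h}  B4 = {a, c, d, f, h}  B5 = {a, c, e, g, i}
Tree: B1–B2, B2–B3, B2–B4, B1–B5
Each bag holds 5 vertices, so the decomposition has width 4, which upper-bounds the treewidth. For the lower bound, the 5 vertices {a, c, d, f, h} are pairwise adjacent, and any tree decomposition puts a clique entirely inside one bag — forcing width ≥ 4. Therefore the treewidth is 4.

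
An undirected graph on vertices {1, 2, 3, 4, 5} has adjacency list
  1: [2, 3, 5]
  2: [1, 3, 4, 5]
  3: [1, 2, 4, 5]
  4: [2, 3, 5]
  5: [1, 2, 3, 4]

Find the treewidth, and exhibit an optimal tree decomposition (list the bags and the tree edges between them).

Treewidth 3.
Bags: B1 = {1, 2, 3, 5}  B2 = {2, 3, 4, 5}
Tree: B1–B2

Each bag holds 4 vertices, so the decomposition has width 3, which upper-bounds the treewidth. Conversely, {1, 2, 3, 5} is a clique of size 4, and the vertices of any clique must share a bag in every tree decomposition; so some bag has ≥ 4 vertices and tw(G) ≥ 3. Therefore the treewidth is 3.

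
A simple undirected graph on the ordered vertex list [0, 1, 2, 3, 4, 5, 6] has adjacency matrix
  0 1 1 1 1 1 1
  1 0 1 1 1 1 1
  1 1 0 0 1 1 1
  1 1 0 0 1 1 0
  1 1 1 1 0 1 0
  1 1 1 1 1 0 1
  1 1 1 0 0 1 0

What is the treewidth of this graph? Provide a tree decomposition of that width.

The largest bag has 5 vertices, giving width 4; this decomposition certifies tw(G) ≤ 4. For the lower bound, the 5 vertices {0, 1, 2, 4, 5} are pairwise adjacent, and any tree decomposition puts a clique entirely inside one bag — forcing width ≥ 4. Combining the bounds, tw(G) = 4.

Treewidth 4.
Bags: B1 = {0, 1, 2, 5, 6}  B2 = {0, 1, 2, 4, 5}  B3 = {0, 1, 3, 4, 5}
Tree: B1–B2, B2–B3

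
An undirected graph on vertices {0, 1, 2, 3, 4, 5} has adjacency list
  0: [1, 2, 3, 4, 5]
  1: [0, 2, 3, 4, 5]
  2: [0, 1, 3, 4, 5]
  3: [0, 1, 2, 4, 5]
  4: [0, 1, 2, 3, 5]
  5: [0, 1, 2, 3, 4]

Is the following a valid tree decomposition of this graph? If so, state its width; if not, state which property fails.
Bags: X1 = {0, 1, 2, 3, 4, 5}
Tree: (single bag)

Yes; width 5.

Vertex coverage: the bags together contain {0, 1, 2, 3, 4, 5}, the full vertex set. Edge coverage: each edge of G has both endpoints in at least one bag. Running intersection: for every vertex, the bags containing it form a connected subtree. All three properties hold, so this is a valid tree decomposition of width max|bag| − 1 = 5, and hence tw(G) ≤ 5.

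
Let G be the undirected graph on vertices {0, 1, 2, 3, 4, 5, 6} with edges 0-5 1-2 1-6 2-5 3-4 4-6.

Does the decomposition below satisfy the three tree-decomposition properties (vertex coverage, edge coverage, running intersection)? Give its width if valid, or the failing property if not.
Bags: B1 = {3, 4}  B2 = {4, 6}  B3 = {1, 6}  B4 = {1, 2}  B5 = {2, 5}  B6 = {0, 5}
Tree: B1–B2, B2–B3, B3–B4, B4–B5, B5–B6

Yes; width 1.

Vertex coverage: the bags together contain {0, 1, 2, 3, 4, 5, 6}, the full vertex set. Edge coverage: each edge of G has both endpoints in at least one bag. Running intersection: for every vertex, the bags containing it form a connected subtree. All three properties hold, so this is a valid tree decomposition of width max|bag| − 1 = 1, and hence tw(G) ≤ 1.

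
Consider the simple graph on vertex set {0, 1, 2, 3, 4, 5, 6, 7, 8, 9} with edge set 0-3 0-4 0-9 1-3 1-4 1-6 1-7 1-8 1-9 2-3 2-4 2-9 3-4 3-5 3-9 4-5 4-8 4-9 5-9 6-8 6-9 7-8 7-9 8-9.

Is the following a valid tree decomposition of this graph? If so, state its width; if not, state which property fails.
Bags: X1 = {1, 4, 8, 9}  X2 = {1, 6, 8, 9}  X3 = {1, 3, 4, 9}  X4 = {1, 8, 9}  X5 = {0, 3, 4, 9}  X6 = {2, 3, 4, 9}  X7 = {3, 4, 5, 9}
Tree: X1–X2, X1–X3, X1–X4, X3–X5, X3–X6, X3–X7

No — vertex 7 appears in no bag.

A tree decomposition must satisfy three properties: every vertex lies in some bag; for every edge, both endpoints lie together in some bag; and for every vertex, the bags containing it form a connected subtree. Here vertex 7 appears in no bag, so the decomposition is invalid.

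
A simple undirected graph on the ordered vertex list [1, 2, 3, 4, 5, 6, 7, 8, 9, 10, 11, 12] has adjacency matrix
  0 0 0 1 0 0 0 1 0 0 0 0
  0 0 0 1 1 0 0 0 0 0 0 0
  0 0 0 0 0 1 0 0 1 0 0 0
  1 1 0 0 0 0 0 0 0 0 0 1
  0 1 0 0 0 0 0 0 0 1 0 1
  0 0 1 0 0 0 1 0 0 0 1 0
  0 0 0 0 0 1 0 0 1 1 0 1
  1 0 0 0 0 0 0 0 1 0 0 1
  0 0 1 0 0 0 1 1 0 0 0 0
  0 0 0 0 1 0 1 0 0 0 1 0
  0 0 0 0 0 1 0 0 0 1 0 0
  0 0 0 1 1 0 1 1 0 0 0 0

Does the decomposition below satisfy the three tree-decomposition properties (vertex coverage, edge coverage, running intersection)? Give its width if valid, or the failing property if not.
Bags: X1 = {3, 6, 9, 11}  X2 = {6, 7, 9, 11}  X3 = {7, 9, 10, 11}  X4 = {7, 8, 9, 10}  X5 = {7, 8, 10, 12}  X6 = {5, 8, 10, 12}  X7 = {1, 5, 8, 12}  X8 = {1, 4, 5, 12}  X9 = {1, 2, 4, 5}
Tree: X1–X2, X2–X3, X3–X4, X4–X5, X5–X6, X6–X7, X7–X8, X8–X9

Vertex coverage: the bags together contain {1, 2, 3, 4, 5, 6, 7, 8, 9, 10, 11, 12}, the full vertex set. Edge coverage: each edge of G has both endpoints in at least one bag. Running intersection: for every vertex, the bags containing it form a connected subtree. All three properties hold, so this is a valid tree decomposition of width max|bag| − 1 = 3, and hence tw(G) ≤ 3.

Yes; width 3.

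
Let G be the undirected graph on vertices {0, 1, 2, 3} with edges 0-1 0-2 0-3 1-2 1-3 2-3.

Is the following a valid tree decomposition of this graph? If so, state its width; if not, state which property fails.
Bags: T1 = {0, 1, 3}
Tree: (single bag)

No — vertex 2 appears in no bag.

A tree decomposition must satisfy three properties: every vertex lies in some bag; for every edge, both endpoints lie together in some bag; and for every vertex, the bags containing it form a connected subtree. Here vertex 2 appears in no bag, so the decomposition is invalid.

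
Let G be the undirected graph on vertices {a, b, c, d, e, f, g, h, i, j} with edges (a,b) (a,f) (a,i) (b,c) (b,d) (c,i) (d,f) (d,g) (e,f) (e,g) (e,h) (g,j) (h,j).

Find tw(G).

A width-2 tree decomposition is:
Bags: B1 = {e, h, j}  B2 = {e, g, j}  B3 = {e, f, g}  B4 = {d, f, g}  B5 = {a, d, f}  B6 = {a, b, d}  B7 = {a, b, i}  B8 = {b, c, i}
Tree: B1–B2, B2–B3, B3–B4, B4–B5, B5–B6, B6–B7, B7–B8
Every bag has size at most 3, so the width is 3 − 1 = 2 and tw(G) ≤ 2. The edges h–j–g–e–h form a cycle, so G is not a tree and its treewidth is at least 2. Combining the bounds, tw(G) = 2.

2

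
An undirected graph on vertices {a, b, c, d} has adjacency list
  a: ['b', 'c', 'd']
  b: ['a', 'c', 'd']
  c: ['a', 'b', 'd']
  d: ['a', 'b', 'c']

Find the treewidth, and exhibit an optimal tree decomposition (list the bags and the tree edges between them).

Treewidth 3.
One optimal decomposition is:
Bags: B1 = {a, b, c, d}
Tree: (single bag)

A single bag containing all 4 vertices is trivially a valid decomposition of width 3. For the lower bound, the 4 vertices {a, b, c, d} are pairwise adjacent, and any tree decomposition puts a clique entirely inside one bag — forcing width ≥ 3. Therefore the treewidth is 3.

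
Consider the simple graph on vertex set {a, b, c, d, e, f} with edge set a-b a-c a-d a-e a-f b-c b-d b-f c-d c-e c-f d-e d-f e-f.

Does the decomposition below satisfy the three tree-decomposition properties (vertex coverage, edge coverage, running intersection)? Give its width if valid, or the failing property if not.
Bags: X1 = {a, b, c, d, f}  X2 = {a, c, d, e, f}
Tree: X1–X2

Yes; width 4.

Checking the three conditions: (i) the bags cover all of {a, b, c, d, e, f}; (ii) for each edge, some bag contains both endpoints; (iii) the bags containing any fixed vertex form a subtree. All hold, so the decomposition is valid with width 5 − 1 = 4.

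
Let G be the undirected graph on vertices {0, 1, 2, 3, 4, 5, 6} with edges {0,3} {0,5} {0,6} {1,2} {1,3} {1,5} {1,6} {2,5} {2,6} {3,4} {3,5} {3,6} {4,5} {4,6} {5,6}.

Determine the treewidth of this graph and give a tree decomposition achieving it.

Treewidth 3.
Bags: B1 = {1, 3, 5, 6}  B2 = {0, 3, 5, 6}  B3 = {3, 4, 5, 6}  B4 = {1, 2, 5, 6}
Tree: B1–B2, B1–B3, B1–B4

The largest bag has 4 vertices, giving width 3; this decomposition certifies tw(G) ≤ 3. On the other hand G contains the 4-clique {1, 2, 5, 6}. A clique must lie in a single bag of any decomposition, so no decomposition can have width below 3. The upper and lower bounds meet at 3, so that is the treewidth.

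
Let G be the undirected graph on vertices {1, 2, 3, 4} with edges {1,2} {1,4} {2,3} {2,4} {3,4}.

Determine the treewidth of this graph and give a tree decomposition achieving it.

Treewidth 2.
One such decomposition:
Bags: B1 = {2, 3, 4}  B2 = {1, 2, 4}
Tree: B1–B2

Every bag has size at most 3, so the width is 3 − 1 = 2 and tw(G) ≤ 2. Conversely, {1, 2, 4} is a clique of size 3, and the vertices of any clique must share a bag in every tree decomposition; so some bag has ≥ 3 vertices and tw(G) ≥ 2. Therefore the treewidth is 2.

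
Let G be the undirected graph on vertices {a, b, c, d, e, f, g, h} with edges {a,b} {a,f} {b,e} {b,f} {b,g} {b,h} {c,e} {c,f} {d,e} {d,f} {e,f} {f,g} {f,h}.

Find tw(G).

A width-2 tree decomposition is:
Bags: B1 = {d, e, f}  B2 = {b, e, f}  B3 = {b, f, h}  B4 = {c, e, f}  B5 = {b, f, g}  B6 = {a, b, f}
Tree: B1–B2, B2–B3, B2–B4, B3–B5, B5–B6
Every bag has size at most 3, so the width is 3 − 1 = 2 and tw(G) ≤ 2. On the other hand G contains the 3-clique {d, e, f}. A clique must lie in a single bag of any decomposition, so no decomposition can have width below 2. Combining the bounds, tw(G) = 2.

2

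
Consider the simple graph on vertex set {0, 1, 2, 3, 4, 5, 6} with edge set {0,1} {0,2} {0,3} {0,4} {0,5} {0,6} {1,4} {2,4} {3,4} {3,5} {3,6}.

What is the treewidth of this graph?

A width-2 tree decomposition is:
Bags: B1 = {0, 3, 5}  B2 = {0, 3, 6}  B3 = {0, 3, 4}  B4 = {0, 1, 4}  B5 = {0, 2, 4}
Tree: B1–B2, B2–B3, B3–B4, B3–B5
Each bag holds 3 vertices, so the decomposition has width 2, which upper-bounds the treewidth. For the lower bound, the 3 vertices {0, 1, 4} are pairwise adjacent, and any tree decomposition puts a clique entirely inside one bag — forcing width ≥ 2. Hence tw(G) = 2 exactly.

2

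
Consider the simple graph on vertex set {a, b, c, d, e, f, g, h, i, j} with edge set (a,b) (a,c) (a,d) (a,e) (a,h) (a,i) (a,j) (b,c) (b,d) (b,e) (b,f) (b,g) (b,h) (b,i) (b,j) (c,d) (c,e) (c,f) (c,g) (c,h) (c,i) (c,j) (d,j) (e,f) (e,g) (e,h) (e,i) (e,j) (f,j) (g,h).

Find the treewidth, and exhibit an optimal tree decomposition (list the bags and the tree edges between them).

Every bag has size at most 5, so the width is 5 − 1 = 4 and tw(G) ≤ 4. Conversely, {a, b, c, d, j} is a clique of size 5, and the vertices of any clique must share a bag in every tree decomposition; so some bag has ≥ 5 vertices and tw(G) ≥ 4. The upper and lower bounds meet at 4, so that is the treewidth.

Treewidth 4.
One such decomposition:
Bags: B1 = {a, b, c, e, i}  B2 = {a, b, c, e, h}  B3 = {b, c, e, g, h}  B4 = {a, b, c, e, j}  B5 = {b, c, e, f, j}  B6 = {a, b, c, d, j}
Tree: B1–B2, B2–B3, B2–B4, B4–B5, B4–B6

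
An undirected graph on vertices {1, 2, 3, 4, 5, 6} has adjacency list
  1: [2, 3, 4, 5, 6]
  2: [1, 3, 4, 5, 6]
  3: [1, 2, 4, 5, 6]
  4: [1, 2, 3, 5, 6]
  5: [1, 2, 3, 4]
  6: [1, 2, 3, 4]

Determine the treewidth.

A width-4 tree decomposition is:
Bags: B1 = {1, 2, 3, 4, 5}  B2 = {1, 2, 3, 4, 6}
Tree: B1–B2
The largest bag has 5 vertices, giving width 4; this decomposition certifies tw(G) ≤ 4. On the other hand G contains the 5-clique {1, 2, 3, 4, 5}. A clique must lie in a single bag of any decomposition, so no decomposition can have width below 4. Combining the bounds, tw(G) = 4.

4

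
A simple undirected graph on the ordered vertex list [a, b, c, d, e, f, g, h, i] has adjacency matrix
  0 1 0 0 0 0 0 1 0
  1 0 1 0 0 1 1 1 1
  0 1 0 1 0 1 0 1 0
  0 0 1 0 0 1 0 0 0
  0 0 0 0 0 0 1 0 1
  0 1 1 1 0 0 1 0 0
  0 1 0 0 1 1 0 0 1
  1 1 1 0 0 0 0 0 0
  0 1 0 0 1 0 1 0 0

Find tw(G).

2

A width-2 tree decomposition is:
Bags: B1 = {e, g, i}  B2 = {b, g, i}  B3 = {b, f, g}  B4 = {b, c, f}  B5 = {b, c, h}  B6 = {a, b, h}  B7 = {c, d, f}
Tree: B1–B2, B2–B3, B3–B4, B4–B5, B5–B6, B4–B7
Each bag holds 3 vertices, so the decomposition has width 2, which upper-bounds the treewidth. For the lower bound, the 3 vertices {c, d, f} are pairwise adjacent, and any tree decomposition puts a clique entirely inside one bag — forcing width ≥ 2. Combining the bounds, tw(G) = 2.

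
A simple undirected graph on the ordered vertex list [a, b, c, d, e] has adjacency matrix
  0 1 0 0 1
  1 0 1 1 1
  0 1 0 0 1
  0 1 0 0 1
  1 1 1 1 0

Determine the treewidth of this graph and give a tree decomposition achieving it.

Every bag has size at most 3, so the width is 3 − 1 = 2 and tw(G) ≤ 2. On the other hand G contains the 3-clique {b, d, e}. A clique must lie in a single bag of any decomposition, so no decomposition can have width below 2. Combining the bounds, tw(G) = 2.

Treewidth 2.
One optimal decomposition is:
Bags: B1 = {b, c, e}  B2 = {b, d, e}  B3 = {a, b, e}
Tree: B1–B2, B1–B3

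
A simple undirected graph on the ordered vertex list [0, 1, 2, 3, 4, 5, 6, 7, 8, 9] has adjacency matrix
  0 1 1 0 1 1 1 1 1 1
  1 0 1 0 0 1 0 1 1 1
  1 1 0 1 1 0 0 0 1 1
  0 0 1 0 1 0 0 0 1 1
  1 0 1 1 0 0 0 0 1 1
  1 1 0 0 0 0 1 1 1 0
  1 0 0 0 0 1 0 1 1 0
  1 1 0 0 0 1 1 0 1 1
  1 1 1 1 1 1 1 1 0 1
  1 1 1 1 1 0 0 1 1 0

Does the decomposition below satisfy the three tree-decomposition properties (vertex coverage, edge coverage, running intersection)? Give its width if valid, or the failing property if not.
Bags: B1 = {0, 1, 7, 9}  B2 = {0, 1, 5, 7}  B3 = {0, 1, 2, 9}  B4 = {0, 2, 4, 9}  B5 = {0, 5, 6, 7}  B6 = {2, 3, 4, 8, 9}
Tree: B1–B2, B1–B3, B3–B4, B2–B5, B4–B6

No — edge (1,8) lies in no bag.

A tree decomposition must satisfy three properties: every vertex lies in some bag; for every edge, both endpoints lie together in some bag; and for every vertex, the bags containing it form a connected subtree. Here edge (1,8) lies in no bag, so the decomposition is invalid.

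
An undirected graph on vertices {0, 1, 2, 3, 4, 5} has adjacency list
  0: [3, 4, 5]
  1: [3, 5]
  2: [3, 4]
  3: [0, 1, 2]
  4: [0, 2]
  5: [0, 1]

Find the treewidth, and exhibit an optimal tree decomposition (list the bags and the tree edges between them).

The largest bag has 3 vertices, giving width 2; this decomposition certifies tw(G) ≤ 2. The edges 1–5–0–3–1 form a cycle, so G is not a tree and its treewidth is at least 2. Combining the bounds, tw(G) = 2.

Treewidth 2.
Bags: B1 = {1, 3, 5}  B2 = {0, 3, 5}  B3 = {0, 2, 3}  B4 = {0, 2, 4}
Tree: B1–B2, B2–B3, B3–B4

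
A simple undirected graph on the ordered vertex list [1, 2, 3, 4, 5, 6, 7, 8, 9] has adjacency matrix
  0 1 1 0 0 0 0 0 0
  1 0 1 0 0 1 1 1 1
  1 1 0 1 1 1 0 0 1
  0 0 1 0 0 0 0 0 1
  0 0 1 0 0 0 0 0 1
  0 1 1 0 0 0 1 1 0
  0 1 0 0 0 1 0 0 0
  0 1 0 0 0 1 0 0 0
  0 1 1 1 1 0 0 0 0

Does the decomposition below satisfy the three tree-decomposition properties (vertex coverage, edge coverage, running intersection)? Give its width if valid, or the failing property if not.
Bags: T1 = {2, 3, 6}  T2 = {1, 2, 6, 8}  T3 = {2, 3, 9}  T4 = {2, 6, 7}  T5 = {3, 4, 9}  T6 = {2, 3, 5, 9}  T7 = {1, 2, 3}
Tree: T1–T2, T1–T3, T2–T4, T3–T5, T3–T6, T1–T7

A tree decomposition must satisfy three properties: every vertex lies in some bag; for every edge, both endpoints lie together in some bag; and for every vertex, the bags containing it form a connected subtree. Here bags containing vertex 1 are not connected in the tree, so the decomposition is invalid.

No — bags containing vertex 1 are not connected in the tree.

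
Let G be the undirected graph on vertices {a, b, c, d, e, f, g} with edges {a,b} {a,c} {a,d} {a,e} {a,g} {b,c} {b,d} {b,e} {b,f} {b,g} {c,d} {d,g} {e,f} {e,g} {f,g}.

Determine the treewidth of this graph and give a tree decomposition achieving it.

Treewidth 3.
Bags: B1 = {a, b, d, g}  B2 = {a, b, e, g}  B3 = {a, b, c, d}  B4 = {b, e, f, g}
Tree: B1–B2, B1–B3, B2–B4

The largest bag has 4 vertices, giving width 3; this decomposition certifies tw(G) ≤ 3. For the lower bound, the 4 vertices {a, b, d, g} are pairwise adjacent, and any tree decomposition puts a clique entirely inside one bag — forcing width ≥ 3. The upper and lower bounds meet at 3, so that is the treewidth.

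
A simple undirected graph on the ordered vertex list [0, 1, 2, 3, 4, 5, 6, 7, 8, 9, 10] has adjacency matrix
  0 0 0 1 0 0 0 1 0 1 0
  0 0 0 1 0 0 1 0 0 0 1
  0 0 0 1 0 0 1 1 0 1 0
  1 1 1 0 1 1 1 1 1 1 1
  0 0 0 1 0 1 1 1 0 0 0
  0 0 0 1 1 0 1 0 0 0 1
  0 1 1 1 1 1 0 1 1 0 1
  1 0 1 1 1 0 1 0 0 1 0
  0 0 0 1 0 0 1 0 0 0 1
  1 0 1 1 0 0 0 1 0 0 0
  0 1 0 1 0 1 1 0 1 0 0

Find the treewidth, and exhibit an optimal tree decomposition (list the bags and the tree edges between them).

The largest bag has 4 vertices, giving width 3; this decomposition certifies tw(G) ≤ 3. Conversely, {0, 3, 7, 9} is a clique of size 4, and the vertices of any clique must share a bag in every tree decomposition; so some bag has ≥ 4 vertices and tw(G) ≥ 3. Hence tw(G) = 3 exactly.

Treewidth 3.
One such decomposition:
Bags: B1 = {2, 3, 6, 7}  B2 = {2, 3, 7, 9}  B3 = {3, 4, 6, 7}  B4 = {3, 4, 5, 6}  B5 = {0, 3, 7, 9}  B6 = {3, 5, 6, 10}  B7 = {3, 6, 8, 10}  B8 = {1, 3, 6, 10}
Tree: B1–B2, B1–B3, B3–B4, B2–B5, B4–B6, B6–B7, B7–B8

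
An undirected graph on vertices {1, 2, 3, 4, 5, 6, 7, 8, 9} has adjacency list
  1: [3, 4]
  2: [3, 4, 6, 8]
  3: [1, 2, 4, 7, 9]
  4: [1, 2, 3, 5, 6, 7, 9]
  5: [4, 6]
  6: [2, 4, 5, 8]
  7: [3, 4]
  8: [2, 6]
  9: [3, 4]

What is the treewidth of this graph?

2

A width-2 tree decomposition is:
Bags: B1 = {2, 4, 6}  B2 = {2, 6, 8}  B3 = {4, 5, 6}  B4 = {2, 3, 4}  B5 = {1, 3, 4}  B6 = {3, 4, 9}  B7 = {3, 4, 7}
Tree: B1–B2, B1–B3, B1–B4, B4–B5, B4–B6, B5–B7
The largest bag has 3 vertices, giving width 2; this decomposition certifies tw(G) ≤ 2. For the lower bound, the 3 vertices {2, 6, 8} are pairwise adjacent, and any tree decomposition puts a clique entirely inside one bag — forcing width ≥ 2. Combining the bounds, tw(G) = 2.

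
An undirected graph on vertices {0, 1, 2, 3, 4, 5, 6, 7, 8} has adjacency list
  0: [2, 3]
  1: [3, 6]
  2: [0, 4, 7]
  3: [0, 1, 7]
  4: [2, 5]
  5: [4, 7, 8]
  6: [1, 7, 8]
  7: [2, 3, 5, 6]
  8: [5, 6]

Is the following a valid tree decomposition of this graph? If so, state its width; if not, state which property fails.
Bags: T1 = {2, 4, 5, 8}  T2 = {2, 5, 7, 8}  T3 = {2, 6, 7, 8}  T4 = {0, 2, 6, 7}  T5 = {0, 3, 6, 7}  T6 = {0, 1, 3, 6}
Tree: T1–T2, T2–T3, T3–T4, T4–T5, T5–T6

Vertex coverage: the bags together contain {0, 1, 2, 3, 4, 5, 6, 7, 8}, the full vertex set. Edge coverage: each edge of G has both endpoints in at least one bag. Running intersection: for every vertex, the bags containing it form a connected subtree. All three properties hold, so this is a valid tree decomposition of width max|bag| − 1 = 3, and hence tw(G) ≤ 3.

Yes; width 3.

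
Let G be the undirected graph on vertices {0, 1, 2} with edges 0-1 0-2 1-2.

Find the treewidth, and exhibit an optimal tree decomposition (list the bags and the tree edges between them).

Treewidth 2.
One optimal decomposition is:
Bags: B1 = {0, 1, 2}
Tree: (single bag)

A single bag containing all 3 vertices is trivially a valid decomposition of width 2. For the lower bound, the 3 vertices {0, 1, 2} are pairwise adjacent, and any tree decomposition puts a clique entirely inside one bag — forcing width ≥ 2. The upper and lower bounds meet at 2, so that is the treewidth.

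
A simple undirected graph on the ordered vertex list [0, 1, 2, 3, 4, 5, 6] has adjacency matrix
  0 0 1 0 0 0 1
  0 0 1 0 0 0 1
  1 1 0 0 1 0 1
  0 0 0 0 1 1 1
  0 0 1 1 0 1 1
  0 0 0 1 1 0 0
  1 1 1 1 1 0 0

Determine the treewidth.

2

A width-2 tree decomposition is:
Bags: B1 = {1, 2, 6}  B2 = {2, 4, 6}  B3 = {3, 4, 6}  B4 = {3, 4, 5}  B5 = {0, 2, 6}
Tree: B1–B2, B2–B3, B3–B4, B2–B5
Every bag has size at most 3, so the width is 3 − 1 = 2 and tw(G) ≤ 2. For the lower bound, the 3 vertices {3, 4, 5} are pairwise adjacent, and any tree decomposition puts a clique entirely inside one bag — forcing width ≥ 2. The upper and lower bounds meet at 2, so that is the treewidth.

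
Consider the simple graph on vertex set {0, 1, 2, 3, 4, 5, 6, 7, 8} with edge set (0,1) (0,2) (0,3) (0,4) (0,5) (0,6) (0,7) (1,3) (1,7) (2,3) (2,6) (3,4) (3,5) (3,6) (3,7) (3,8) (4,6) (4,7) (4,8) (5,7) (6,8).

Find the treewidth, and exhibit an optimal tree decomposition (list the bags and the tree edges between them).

Every bag has size at most 4, so the width is 4 − 1 = 3 and tw(G) ≤ 3. For the lower bound, the 4 vertices {0, 2, 3, 6} are pairwise adjacent, and any tree decomposition puts a clique entirely inside one bag — forcing width ≥ 3. Therefore the treewidth is 3.

Treewidth 3.
Bags: B1 = {0, 3, 4, 6}  B2 = {0, 3, 4, 7}  B3 = {0, 3, 5, 7}  B4 = {3, 4, 6, 8}  B5 = {0, 2, 3, 6}  B6 = {0, 1, 3, 7}
Tree: B1–B2, B2–B3, B1–B4, B1–B5, B3–B6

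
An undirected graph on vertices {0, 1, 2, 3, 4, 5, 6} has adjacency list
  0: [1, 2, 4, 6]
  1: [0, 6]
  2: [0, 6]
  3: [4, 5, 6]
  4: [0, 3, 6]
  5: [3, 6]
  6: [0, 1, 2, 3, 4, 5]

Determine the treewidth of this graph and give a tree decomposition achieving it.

Every bag has size at most 3, so the width is 3 − 1 = 2 and tw(G) ≤ 2. On the other hand G contains the 3-clique {0, 1, 6}. A clique must lie in a single bag of any decomposition, so no decomposition can have width below 2. Hence tw(G) = 2 exactly.

Treewidth 2.
One such decomposition:
Bags: B1 = {3, 5, 6}  B2 = {3, 4, 6}  B3 = {0, 4, 6}  B4 = {0, 1, 6}  B5 = {0, 2, 6}
Tree: B1–B2, B2–B3, B3–B4, B4–B5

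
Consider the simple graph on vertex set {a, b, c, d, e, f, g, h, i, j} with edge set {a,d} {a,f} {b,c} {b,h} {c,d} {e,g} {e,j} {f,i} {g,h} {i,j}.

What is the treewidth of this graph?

2

A width-2 tree decomposition is:
Bags: B1 = {b, c, h}  B2 = {c, d, h}  B3 = {a, d, h}  B4 = {a, f, h}  B5 = {f, h, i}  B6 = {h, i, j}  B7 = {e, h, j}  B8 = {e, g, h}
Tree: B1–B2, B2–B3, B3–B4, B4–B5, B5–B6, B6–B7, B7–B8
Each bag holds 3 vertices, so the decomposition has width 2, which upper-bounds the treewidth. Since h–b–c–d–a–f–i–j–e–g–h is a cycle in G, G is not acyclic. Forests are exactly the graphs of treewidth ≤ 1, so tw(G) ≥ 2. Hence tw(G) = 2 exactly.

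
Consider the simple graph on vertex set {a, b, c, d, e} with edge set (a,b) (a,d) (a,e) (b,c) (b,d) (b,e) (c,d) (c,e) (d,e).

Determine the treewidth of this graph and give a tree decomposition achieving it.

The largest bag has 4 vertices, giving width 3; this decomposition certifies tw(G) ≤ 3. For the lower bound, the 4 vertices {b, c, d, e} are pairwise adjacent, and any tree decomposition puts a clique entirely inside one bag — forcing width ≥ 3. Combining the bounds, tw(G) = 3.

Treewidth 3.
One such decomposition:
Bags: B1 = {a, b, d, e}  B2 = {b, c, d, e}
Tree: B1–B2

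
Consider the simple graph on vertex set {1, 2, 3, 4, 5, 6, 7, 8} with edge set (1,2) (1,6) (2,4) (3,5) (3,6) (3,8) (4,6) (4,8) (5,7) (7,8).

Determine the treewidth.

2

A width-2 tree decomposition is:
Bags: B1 = {3, 5, 7}  B2 = {3, 7, 8}  B3 = {3, 6, 8}  B4 = {4, 6, 8}  B5 = {1, 4, 6}  B6 = {1, 2, 4}
Tree: B1–B2, B2–B3, B3–B4, B4–B5, B5–B6
Every bag has size at most 3, so the width is 3 − 1 = 2 and tw(G) ≤ 2. The edges 5–7–8–3–5 form a cycle, so G is not a tree and its treewidth is at least 2. The upper and lower bounds meet at 2, so that is the treewidth.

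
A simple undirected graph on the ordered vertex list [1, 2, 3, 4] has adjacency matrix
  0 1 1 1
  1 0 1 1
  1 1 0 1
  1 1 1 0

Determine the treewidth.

3

A width-3 tree decomposition is:
Bags: B1 = {1, 2, 3, 4}
Tree: (single bag)
A single bag containing all 4 vertices is trivially a valid decomposition of width 3. For the lower bound, the 4 vertices {1, 2, 3, 4} are pairwise adjacent, and any tree decomposition puts a clique entirely inside one bag — forcing width ≥ 3. Therefore the treewidth is 3.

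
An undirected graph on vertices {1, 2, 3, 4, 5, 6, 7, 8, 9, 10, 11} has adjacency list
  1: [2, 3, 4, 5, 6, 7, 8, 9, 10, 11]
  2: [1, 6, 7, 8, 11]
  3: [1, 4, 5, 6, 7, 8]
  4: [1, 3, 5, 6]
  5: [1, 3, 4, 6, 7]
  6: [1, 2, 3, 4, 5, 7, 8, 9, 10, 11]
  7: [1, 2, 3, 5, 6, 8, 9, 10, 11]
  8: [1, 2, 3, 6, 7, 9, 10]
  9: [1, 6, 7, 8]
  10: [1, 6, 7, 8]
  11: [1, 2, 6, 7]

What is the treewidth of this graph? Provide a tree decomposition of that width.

Treewidth 4.
One optimal decomposition is:
Bags: B1 = {1, 2, 6, 7, 8}  B2 = {1, 6, 7, 8, 9}  B3 = {1, 6, 7, 8, 10}  B4 = {1, 3, 6, 7, 8}  B5 = {1, 3, 5, 6, 7}  B6 = {1, 2, 6, 7, 11}  B7 = {1, 3, 4, 5, 6}
Tree: B1–B2, B1–B3, B2–B4, B4–B5, B1–B6, B5–B7

The largest bag has 5 vertices, giving width 4; this decomposition certifies tw(G) ≤ 4. Conversely, {1, 3, 4, 5, 6} is a clique of size 5, and the vertices of any clique must share a bag in every tree decomposition; so some bag has ≥ 5 vertices and tw(G) ≥ 4. Therefore the treewidth is 4.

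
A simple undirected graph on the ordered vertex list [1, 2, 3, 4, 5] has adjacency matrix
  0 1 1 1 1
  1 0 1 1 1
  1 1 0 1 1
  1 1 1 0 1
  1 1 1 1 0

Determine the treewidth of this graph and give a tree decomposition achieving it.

Treewidth 4.
One optimal decomposition is:
Bags: B1 = {1, 2, 3, 4, 5}
Tree: (single bag)

With just one bag of size 5, the width is 5 − 1 = 4, so tw(G) ≤ 4. On the other hand G contains the 5-clique {1, 2, 3, 4, 5}. A clique must lie in a single bag of any decomposition, so no decomposition can have width below 4. The upper and lower bounds meet at 4, so that is the treewidth.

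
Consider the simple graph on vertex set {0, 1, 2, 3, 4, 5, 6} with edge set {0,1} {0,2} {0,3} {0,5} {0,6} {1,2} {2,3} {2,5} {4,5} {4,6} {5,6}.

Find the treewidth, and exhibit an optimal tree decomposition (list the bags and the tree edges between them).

Every bag has size at most 3, so the width is 3 − 1 = 2 and tw(G) ≤ 2. Conversely, {0, 1, 2} is a clique of size 3, and the vertices of any clique must share a bag in every tree decomposition; so some bag has ≥ 3 vertices and tw(G) ≥ 2. Therefore the treewidth is 2.

Treewidth 2.
One optimal decomposition is:
Bags: B1 = {0, 5, 6}  B2 = {0, 2, 5}  B3 = {0, 2, 3}  B4 = {0, 1, 2}  B5 = {4, 5, 6}
Tree: B1–B2, B2–B3, B3–B4, B1–B5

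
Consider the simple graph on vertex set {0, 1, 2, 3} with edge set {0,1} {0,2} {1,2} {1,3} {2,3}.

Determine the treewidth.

2

A width-2 tree decomposition is:
Bags: B1 = {0, 1, 2}  B2 = {1, 2, 3}
Tree: B1–B2
The largest bag has 3 vertices, giving width 2; this decomposition certifies tw(G) ≤ 2. For the lower bound, the 3 vertices {0, 1, 2} are pairwise adjacent, and any tree decomposition puts a clique entirely inside one bag — forcing width ≥ 2. The upper and lower bounds meet at 2, so that is the treewidth.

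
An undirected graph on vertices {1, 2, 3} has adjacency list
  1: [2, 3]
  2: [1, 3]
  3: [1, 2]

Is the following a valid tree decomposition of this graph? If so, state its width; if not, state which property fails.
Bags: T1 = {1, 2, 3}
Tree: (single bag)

Every vertex of G appears in some bag (union = {1, 2, 3}); every edge is covered by a bag; and for each vertex v the set of bags containing v is connected in the bag tree. The decomposition is therefore valid. The largest bag has 3 vertices, so the width is 2.

Yes; width 2.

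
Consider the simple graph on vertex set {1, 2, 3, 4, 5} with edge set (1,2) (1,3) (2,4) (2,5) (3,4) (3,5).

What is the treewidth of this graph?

A width-2 tree decomposition is:
Bags: B1 = {2, 3, 4}  B2 = {2, 3, 5}  B3 = {1, 2, 3}
Tree: B1–B2, B2–B3
Each bag holds 3 vertices, so the decomposition has width 2, which upper-bounds the treewidth. The edges 4–3–5–2–4 form a cycle, so G is not a tree and its treewidth is at least 2. Hence tw(G) = 2 exactly.

2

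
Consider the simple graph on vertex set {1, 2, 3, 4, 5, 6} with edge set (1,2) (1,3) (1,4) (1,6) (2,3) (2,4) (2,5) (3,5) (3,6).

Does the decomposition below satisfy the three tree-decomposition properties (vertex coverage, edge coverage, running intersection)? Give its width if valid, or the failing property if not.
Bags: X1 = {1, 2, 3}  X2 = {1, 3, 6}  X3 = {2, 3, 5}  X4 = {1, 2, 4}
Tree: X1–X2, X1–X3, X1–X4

Yes; width 2.

Vertex coverage: the bags together contain {1, 2, 3, 4, 5, 6}, the full vertex set. Edge coverage: each edge of G has both endpoints in at least one bag. Running intersection: for every vertex, the bags containing it form a connected subtree. All three properties hold, so this is a valid tree decomposition of width max|bag| − 1 = 2, and hence tw(G) ≤ 2.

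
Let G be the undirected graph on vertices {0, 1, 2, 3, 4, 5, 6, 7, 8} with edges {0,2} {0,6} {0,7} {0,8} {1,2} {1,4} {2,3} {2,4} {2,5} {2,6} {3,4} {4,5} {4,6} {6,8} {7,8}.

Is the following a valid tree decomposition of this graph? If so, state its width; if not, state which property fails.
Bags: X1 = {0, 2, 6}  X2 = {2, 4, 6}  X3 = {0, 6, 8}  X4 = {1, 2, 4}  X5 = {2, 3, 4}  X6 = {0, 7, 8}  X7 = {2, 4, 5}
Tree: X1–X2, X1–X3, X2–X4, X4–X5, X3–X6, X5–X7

Checking the three conditions: (i) the bags cover all of {0, 1, 2, 3, 4, 5, 6, 7, 8}; (ii) for each edge, some bag contains both endpoints; (iii) the bags containing any fixed vertex form a subtree. All hold, so the decomposition is valid with width 3 − 1 = 2.

Yes; width 2.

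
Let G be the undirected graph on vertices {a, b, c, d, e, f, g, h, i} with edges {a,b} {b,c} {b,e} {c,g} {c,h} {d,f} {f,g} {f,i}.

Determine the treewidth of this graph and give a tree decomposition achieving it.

Each bag holds 2 vertices, so the decomposition has width 1, which upper-bounds the treewidth. Since G has at least one edge (e.g. c–g), it is not an edgeless graph, so tw(G) ≥ 1. Hence tw(G) = 1 exactly.

Treewidth 1.
One optimal decomposition is:
Bags: B1 = {c, g}  B2 = {f, g}  B3 = {b, c}  B4 = {b, e}  B5 = {c, h}  B6 = {f, i}  B7 = {a, b}  B8 = {d, f}
Tree: B1–B2, B1–B3, B3–B4, B3–B5, B2–B6, B4–B7, B6–B8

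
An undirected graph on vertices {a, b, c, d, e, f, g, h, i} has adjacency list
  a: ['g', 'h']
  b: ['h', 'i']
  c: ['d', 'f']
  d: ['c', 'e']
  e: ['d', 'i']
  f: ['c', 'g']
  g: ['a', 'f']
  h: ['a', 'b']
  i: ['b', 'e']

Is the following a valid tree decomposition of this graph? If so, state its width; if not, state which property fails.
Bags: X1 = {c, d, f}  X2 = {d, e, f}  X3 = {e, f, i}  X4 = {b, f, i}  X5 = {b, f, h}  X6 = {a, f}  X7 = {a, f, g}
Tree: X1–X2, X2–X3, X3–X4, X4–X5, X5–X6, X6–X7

A tree decomposition must satisfy three properties: every vertex lies in some bag; for every edge, both endpoints lie together in some bag; and for every vertex, the bags containing it form a connected subtree. Here edge (h,a) lies in no bag, so the decomposition is invalid.

No — edge (h,a) lies in no bag.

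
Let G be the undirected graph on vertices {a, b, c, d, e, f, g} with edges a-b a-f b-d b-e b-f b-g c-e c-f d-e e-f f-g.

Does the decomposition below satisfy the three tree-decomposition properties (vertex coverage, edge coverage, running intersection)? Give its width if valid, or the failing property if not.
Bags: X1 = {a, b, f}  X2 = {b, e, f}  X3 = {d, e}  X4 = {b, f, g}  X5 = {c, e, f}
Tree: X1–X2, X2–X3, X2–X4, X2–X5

A tree decomposition must satisfy three properties: every vertex lies in some bag; for every edge, both endpoints lie together in some bag; and for every vertex, the bags containing it form a connected subtree. Here edge (b,d) lies in no bag, so the decomposition is invalid.

No — edge (b,d) lies in no bag.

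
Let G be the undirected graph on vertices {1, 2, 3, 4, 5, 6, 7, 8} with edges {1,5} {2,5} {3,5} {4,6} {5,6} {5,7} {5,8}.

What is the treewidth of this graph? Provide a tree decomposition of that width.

Treewidth 1.
One such decomposition:
Bags: B1 = {3, 5}  B2 = {5, 7}  B3 = {2, 5}  B4 = {5, 6}  B5 = {1, 5}  B6 = {5, 8}  B7 = {4, 6}
Tree: B1–B2, B1–B3, B1–B4, B4–B5, B3–B6, B4–B7

Each bag holds 2 vertices, so the decomposition has width 1, which upper-bounds the treewidth. Any graph with an edge has treewidth ≥ 1, and G has the edge 3–5. Combining the bounds, tw(G) = 1.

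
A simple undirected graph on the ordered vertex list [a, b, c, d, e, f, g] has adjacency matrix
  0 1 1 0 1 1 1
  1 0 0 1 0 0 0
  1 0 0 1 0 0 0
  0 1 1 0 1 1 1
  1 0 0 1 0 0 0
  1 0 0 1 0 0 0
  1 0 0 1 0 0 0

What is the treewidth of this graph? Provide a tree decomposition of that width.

Treewidth 2.
One such decomposition:
Bags: B1 = {a, b, d}  B2 = {a, c, d}  B3 = {a, d, g}  B4 = {a, d, e}  B5 = {a, d, f}
Tree: B1–B2, B2–B3, B3–B4, B4–B5

The largest bag has 3 vertices, giving width 2; this decomposition certifies tw(G) ≤ 2. The edges a–b–d–c–a form a cycle, so G is not a tree and its treewidth is at least 2. Therefore the treewidth is 2.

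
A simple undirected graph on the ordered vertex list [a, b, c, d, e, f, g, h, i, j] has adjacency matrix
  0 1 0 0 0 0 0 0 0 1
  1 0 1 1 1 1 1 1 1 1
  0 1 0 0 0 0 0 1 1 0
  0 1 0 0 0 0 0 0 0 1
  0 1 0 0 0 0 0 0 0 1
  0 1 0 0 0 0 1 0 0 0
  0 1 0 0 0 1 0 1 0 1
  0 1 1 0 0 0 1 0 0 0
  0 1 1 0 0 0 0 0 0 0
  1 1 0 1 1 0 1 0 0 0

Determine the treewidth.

2

A width-2 tree decomposition is:
Bags: B1 = {b, g, h}  B2 = {b, g, j}  B3 = {b, d, j}  B4 = {b, c, h}  B5 = {a, b, j}  B6 = {b, e, j}  B7 = {b, c, i}  B8 = {b, f, g}
Tree: B1–B2, B2–B3, B1–B4, B2–B5, B2–B6, B4–B7, B2–B8
Each bag holds 3 vertices, so the decomposition has width 2, which upper-bounds the treewidth. For the lower bound, the 3 vertices {b, f, g} are pairwise adjacent, and any tree decomposition puts a clique entirely inside one bag — forcing width ≥ 2. Hence tw(G) = 2 exactly.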